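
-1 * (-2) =2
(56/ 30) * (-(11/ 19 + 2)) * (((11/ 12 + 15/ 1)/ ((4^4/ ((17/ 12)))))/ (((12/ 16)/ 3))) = -1113721/ 656640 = -1.70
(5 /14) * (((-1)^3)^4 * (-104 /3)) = -12.38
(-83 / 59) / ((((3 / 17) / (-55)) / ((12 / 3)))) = 310420 / 177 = 1753.79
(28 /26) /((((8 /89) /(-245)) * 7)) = -21805 /52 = -419.33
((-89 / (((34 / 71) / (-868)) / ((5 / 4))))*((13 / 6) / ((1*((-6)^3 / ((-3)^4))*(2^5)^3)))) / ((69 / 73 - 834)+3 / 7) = 45545171945 / 7584375373824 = 0.01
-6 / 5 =-1.20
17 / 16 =1.06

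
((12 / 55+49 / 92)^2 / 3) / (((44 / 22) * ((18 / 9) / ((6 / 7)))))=14432401 / 358450400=0.04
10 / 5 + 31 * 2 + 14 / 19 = 1230 / 19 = 64.74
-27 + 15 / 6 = -49 / 2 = -24.50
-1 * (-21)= 21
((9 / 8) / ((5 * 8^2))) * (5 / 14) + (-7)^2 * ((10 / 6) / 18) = 4.54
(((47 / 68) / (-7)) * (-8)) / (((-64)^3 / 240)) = -705 / 974848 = -0.00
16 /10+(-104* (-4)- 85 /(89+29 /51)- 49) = 8397149 /22840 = 367.65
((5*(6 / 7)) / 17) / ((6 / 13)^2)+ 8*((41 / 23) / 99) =1.33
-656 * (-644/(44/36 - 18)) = -3802176/151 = -25179.97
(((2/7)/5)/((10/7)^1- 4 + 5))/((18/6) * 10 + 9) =0.00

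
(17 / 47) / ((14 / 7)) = 17 / 94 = 0.18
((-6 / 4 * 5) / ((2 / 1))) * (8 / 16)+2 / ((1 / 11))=161 / 8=20.12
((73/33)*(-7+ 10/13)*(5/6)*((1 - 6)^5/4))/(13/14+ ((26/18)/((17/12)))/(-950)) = 1740793359375/179928892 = 9674.90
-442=-442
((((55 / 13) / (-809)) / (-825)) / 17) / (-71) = -1 / 190410285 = -0.00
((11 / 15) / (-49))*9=-0.13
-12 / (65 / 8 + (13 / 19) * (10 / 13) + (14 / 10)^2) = -15200 / 13441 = -1.13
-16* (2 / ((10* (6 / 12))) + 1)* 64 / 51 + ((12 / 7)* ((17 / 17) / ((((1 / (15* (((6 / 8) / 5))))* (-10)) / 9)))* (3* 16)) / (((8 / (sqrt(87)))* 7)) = -7168 / 255 - 729* sqrt(87) / 245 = -55.86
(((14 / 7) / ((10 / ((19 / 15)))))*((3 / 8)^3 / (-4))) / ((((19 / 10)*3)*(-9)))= 1 / 15360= 0.00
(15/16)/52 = 15/832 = 0.02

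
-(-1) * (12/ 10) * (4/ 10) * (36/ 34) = 216/ 425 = 0.51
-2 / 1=-2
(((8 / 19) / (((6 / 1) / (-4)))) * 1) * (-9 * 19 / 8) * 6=36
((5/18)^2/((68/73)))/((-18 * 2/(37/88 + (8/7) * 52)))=-22427425/162860544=-0.14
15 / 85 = 3 / 17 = 0.18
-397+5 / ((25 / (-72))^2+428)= -881066749 / 2219377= -396.99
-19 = -19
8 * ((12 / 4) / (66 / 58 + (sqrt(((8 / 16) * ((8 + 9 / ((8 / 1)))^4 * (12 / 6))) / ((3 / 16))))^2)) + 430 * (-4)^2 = 5666191945568 / 823574333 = 6880.00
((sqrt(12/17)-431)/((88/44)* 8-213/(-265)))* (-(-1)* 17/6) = -1941655/26718 + 265* sqrt(51)/13359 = -72.53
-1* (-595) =595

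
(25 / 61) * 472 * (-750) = -8850000 / 61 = -145081.97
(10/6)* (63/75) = 7/5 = 1.40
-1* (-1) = 1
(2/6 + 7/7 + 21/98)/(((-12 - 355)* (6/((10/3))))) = -0.00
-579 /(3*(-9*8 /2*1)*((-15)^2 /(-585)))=-2509 /180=-13.94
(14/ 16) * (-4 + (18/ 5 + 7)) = 231/ 40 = 5.78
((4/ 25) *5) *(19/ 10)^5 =2476099/ 125000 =19.81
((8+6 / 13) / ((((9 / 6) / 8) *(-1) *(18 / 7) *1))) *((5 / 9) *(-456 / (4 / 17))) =19896800 / 1053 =18895.35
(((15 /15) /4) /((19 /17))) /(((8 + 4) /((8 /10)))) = 17 /1140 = 0.01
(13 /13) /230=1 /230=0.00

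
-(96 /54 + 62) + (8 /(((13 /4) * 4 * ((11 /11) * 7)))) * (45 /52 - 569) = -1210816 /10647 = -113.72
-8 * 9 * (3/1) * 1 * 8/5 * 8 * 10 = -27648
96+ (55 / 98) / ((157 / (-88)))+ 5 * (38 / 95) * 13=936126 / 7693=121.69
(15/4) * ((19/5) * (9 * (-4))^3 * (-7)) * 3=13961808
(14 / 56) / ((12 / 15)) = 5 / 16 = 0.31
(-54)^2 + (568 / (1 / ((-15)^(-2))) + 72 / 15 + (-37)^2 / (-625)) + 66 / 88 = 65742391 / 22500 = 2921.88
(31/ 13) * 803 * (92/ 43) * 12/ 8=3435234/ 559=6145.32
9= 9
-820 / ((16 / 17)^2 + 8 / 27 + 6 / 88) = -56306448 / 85853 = -655.85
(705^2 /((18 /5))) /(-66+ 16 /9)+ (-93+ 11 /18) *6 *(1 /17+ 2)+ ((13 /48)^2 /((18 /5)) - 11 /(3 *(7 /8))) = -276460779013 /83897856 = -3295.21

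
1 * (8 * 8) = 64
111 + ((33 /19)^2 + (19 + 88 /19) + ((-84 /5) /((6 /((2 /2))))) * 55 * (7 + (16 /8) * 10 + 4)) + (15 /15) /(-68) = -113813525 /24548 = -4636.37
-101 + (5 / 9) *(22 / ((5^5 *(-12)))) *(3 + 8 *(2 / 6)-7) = -5113103 / 50625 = -101.00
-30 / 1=-30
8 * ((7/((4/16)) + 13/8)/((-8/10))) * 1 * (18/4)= -10665/8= -1333.12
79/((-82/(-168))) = 6636/41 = 161.85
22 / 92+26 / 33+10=16739 / 1518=11.03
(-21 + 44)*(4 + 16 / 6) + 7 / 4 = 1861 / 12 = 155.08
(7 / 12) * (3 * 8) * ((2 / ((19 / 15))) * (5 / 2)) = 1050 / 19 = 55.26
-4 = -4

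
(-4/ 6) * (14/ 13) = -0.72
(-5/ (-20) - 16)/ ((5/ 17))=-53.55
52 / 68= 13 / 17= 0.76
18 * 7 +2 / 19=2396 / 19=126.11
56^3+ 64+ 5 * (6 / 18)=527045 / 3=175681.67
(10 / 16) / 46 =5 / 368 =0.01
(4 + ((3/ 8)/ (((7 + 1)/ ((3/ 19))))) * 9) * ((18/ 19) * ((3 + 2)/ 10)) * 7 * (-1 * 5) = -1557675/ 23104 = -67.42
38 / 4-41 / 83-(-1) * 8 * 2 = 4151 / 166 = 25.01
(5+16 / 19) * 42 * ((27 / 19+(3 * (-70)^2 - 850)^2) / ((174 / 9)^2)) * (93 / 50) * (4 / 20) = 46843321.35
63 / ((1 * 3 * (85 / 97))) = 2037 / 85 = 23.96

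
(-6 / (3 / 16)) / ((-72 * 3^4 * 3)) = 4 / 2187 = 0.00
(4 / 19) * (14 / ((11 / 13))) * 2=1456 / 209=6.97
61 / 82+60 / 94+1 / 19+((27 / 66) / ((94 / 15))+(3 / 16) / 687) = 2214044067 / 1475650352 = 1.50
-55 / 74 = -0.74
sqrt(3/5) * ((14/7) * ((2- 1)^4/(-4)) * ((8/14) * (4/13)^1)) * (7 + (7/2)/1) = -12 * sqrt(15)/65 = -0.72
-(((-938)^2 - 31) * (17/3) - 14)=-4985593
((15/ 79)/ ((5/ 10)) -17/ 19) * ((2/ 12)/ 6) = -773/ 54036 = -0.01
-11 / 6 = -1.83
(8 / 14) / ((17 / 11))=0.37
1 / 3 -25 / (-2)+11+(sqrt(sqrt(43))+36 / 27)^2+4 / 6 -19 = 11 / 2+(4+3 * 43^(1 / 4))^2 / 9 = 20.66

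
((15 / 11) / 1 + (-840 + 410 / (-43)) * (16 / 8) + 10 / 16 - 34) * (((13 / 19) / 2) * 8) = -85155343 / 17974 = -4737.70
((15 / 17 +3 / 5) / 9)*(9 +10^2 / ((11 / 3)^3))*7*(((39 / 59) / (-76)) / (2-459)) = 28051569 / 115917442190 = 0.00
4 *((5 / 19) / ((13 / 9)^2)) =1620 / 3211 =0.50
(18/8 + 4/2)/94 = 17/376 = 0.05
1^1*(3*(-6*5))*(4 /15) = -24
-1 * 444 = -444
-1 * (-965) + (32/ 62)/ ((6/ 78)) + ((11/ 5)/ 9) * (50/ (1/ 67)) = 499577/ 279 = 1790.60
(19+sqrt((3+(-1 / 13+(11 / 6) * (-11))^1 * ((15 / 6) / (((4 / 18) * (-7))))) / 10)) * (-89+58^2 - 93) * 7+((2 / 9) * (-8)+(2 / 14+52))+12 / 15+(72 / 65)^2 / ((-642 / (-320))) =1591 * sqrt(11770395) / 130+2410937668229 / 5696145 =465245.50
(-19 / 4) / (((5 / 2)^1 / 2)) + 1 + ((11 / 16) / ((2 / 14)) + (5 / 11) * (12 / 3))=3371 / 880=3.83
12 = 12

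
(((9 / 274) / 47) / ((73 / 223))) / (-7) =-0.00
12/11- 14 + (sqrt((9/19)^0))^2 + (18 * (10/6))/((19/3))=-7.17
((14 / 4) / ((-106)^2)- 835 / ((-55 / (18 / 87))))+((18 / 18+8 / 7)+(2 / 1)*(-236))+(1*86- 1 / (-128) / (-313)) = -95674380621313 / 251301319808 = -380.72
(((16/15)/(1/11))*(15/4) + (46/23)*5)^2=2916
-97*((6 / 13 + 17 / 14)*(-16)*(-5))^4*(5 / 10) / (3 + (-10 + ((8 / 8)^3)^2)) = 537218630800000000 / 205724883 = 2611344932.93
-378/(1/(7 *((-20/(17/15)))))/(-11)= -793800/187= -4244.92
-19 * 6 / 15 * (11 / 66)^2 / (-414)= 19 / 37260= 0.00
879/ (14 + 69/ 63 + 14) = 18459/ 611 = 30.21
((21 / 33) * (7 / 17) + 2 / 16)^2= 0.15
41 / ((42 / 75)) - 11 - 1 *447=-5387 / 14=-384.79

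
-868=-868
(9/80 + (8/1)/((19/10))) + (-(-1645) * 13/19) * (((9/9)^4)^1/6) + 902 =4988233/4560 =1093.91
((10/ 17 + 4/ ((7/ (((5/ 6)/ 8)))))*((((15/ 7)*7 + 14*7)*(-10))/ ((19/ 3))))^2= 273136890625/ 20448484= 13357.32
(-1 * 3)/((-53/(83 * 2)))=498/53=9.40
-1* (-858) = 858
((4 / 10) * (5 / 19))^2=4 / 361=0.01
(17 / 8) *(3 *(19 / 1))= 969 / 8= 121.12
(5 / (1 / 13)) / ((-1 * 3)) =-65 / 3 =-21.67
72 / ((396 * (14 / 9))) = 9 / 77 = 0.12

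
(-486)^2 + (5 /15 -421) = 707326 /3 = 235775.33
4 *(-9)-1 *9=-45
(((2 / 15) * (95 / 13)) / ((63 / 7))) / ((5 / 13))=38 / 135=0.28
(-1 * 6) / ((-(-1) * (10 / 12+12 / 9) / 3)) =-108 / 13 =-8.31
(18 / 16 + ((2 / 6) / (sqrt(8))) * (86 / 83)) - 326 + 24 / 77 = -199931 / 616 + 43 * sqrt(2) / 498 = -324.44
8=8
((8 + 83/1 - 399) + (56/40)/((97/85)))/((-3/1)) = 9919/97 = 102.26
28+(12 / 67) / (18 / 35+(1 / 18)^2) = 11142572 / 393089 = 28.35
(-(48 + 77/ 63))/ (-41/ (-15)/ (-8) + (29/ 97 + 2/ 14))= -12031880/ 24483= -491.44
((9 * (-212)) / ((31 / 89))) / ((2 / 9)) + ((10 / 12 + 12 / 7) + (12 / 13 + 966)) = -400818823 / 16926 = -23680.66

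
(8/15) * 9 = 24/5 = 4.80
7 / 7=1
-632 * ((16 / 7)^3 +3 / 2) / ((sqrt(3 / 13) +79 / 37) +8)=-87597194750 / 104273029 +1994520742 * sqrt(39) / 312819087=-800.26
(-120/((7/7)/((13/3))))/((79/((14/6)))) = -3640/237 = -15.36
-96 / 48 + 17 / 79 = -141 / 79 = -1.78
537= 537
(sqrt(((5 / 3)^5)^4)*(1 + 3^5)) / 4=595703125 / 59049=10088.28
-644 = -644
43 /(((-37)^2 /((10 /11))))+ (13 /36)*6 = 198347 /90354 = 2.20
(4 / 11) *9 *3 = 108 / 11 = 9.82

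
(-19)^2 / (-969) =-19 / 51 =-0.37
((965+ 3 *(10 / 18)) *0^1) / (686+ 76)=0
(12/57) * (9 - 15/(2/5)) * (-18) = 108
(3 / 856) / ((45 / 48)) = 2 / 535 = 0.00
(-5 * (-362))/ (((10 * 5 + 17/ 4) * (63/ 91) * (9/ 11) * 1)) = 1035320/ 17577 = 58.90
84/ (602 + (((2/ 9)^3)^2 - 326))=0.30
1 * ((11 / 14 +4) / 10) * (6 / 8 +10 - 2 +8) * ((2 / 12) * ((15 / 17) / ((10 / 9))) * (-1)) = -40401 / 38080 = -1.06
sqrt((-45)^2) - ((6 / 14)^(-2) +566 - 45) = -4333 / 9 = -481.44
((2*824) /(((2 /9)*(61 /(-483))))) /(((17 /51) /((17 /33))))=-60892776 /671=-90749.29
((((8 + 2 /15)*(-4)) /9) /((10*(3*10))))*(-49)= 5978 /10125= 0.59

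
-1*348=-348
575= 575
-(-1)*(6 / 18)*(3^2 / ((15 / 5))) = 1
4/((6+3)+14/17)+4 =736/167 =4.41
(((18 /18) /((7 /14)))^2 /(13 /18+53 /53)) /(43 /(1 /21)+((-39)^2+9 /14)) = 336 /350765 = 0.00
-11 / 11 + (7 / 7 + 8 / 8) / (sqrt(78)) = -1 + sqrt(78) / 39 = -0.77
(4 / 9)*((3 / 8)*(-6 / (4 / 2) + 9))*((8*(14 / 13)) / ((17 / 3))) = 336 / 221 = 1.52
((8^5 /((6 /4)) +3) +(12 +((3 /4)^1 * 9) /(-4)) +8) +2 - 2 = 21866.65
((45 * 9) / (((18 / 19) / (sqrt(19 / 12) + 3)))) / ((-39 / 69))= -58995 / 26-6555 * sqrt(57) / 52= -3220.75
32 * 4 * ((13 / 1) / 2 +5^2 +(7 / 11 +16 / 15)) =701248 / 165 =4249.99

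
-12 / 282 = -2 / 47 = -0.04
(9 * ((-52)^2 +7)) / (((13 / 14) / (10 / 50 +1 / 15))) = 7006.89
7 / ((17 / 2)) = 14 / 17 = 0.82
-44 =-44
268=268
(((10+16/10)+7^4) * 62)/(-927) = -161.36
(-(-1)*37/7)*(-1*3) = -111/7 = -15.86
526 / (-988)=-263 / 494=-0.53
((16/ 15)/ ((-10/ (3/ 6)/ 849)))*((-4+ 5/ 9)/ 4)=8773/ 225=38.99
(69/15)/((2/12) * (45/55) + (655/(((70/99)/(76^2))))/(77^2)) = 173558/34054665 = 0.01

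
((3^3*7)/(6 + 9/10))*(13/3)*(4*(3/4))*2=16380/23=712.17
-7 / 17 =-0.41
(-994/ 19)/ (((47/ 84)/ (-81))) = 6763176/ 893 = 7573.55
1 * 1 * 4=4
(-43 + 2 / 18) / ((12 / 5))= -965 / 54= -17.87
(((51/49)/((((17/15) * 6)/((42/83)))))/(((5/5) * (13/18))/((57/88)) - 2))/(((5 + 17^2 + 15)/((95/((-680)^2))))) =-0.00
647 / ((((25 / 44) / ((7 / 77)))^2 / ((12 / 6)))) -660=-391796 / 625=-626.87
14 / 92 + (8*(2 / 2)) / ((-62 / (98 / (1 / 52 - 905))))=0.17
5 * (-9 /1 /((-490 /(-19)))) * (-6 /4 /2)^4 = -13851 /25088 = -0.55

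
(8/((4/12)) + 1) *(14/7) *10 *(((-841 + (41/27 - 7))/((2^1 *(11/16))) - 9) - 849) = -218833000/297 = -736811.45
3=3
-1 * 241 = -241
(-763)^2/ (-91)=-6397.46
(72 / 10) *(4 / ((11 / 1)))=144 / 55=2.62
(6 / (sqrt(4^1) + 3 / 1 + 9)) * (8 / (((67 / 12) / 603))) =2592 / 7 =370.29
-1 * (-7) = 7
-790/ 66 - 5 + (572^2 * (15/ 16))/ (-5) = -2025011/ 33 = -61363.97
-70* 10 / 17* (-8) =5600 / 17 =329.41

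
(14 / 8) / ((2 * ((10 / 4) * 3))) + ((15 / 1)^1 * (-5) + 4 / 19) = -85127 / 1140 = -74.67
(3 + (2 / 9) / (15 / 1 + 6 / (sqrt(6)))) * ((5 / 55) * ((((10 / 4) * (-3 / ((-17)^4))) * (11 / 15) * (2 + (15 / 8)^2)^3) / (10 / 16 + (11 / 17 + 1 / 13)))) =-1132796618681 / 504522393845760 + 571830701 * sqrt(6) / 756783590768640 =-0.00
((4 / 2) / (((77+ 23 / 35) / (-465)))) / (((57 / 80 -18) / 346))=150164000 / 626499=239.69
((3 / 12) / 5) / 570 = 1 / 11400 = 0.00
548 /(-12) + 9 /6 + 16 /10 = -1277 /30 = -42.57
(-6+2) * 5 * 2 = -40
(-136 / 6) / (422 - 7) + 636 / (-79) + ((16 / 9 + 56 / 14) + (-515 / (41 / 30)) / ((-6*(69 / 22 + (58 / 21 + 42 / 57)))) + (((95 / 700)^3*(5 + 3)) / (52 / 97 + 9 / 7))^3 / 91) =20384232535066456270709155102482265573 / 2855709444046278440637383913000000000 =7.14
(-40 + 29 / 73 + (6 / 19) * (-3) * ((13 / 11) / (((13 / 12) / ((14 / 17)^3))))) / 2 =-3011795339 / 149915282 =-20.09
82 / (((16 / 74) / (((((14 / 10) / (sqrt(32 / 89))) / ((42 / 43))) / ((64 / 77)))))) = 5022787 *sqrt(178) / 61440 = 1090.70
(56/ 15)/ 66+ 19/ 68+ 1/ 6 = 16919/ 33660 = 0.50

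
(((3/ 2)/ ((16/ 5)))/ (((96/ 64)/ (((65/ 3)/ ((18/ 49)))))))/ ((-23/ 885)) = -4697875/ 6624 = -709.22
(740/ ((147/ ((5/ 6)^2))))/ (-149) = -4625/ 197127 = -0.02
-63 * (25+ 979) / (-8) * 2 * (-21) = -332073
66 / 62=33 / 31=1.06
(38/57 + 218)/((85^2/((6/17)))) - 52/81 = -6280628/9948825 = -0.63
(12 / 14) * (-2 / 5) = -12 / 35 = -0.34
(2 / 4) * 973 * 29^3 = 23730497 / 2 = 11865248.50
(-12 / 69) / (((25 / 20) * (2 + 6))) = -2 / 115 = -0.02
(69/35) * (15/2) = 207/14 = 14.79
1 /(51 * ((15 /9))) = 1 /85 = 0.01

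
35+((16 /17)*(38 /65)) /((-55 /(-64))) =2166037 /60775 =35.64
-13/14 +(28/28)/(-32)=-215/224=-0.96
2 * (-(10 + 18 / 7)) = -176 / 7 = -25.14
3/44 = 0.07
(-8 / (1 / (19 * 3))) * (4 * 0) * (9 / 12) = 0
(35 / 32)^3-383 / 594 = 0.66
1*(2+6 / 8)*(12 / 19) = 33 / 19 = 1.74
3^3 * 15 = 405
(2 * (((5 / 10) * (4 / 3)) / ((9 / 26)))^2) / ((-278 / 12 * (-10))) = 5408 / 168885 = 0.03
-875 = -875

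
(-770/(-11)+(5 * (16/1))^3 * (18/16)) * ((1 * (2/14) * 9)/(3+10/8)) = 174273.28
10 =10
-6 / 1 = -6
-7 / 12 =-0.58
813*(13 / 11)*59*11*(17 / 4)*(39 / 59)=7007247 / 4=1751811.75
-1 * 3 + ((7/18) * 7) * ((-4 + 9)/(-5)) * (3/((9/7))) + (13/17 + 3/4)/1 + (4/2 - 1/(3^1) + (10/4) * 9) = 16.33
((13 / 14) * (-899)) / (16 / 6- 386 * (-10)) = -35061 / 162232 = -0.22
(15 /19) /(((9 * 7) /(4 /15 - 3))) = -41 /1197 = -0.03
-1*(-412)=412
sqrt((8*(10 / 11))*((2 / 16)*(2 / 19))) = 2*sqrt(1045) / 209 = 0.31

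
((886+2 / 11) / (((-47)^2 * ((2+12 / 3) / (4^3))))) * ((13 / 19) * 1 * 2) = 5.86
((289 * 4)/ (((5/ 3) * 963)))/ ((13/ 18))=1.00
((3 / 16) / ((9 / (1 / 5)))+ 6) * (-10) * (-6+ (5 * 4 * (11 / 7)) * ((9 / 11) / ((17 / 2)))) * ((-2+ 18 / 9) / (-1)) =0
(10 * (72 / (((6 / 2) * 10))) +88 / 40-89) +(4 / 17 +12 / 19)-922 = -1589052 / 1615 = -983.93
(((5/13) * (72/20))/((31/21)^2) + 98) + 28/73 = 90304200/911989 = 99.02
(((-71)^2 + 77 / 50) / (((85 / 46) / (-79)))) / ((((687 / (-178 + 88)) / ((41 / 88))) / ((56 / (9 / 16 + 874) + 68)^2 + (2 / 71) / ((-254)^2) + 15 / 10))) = 70290687742147023491201919 / 1152708634657152100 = 60978711.90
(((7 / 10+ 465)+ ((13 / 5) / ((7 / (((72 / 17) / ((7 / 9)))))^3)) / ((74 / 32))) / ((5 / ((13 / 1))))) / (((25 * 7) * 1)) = 6.93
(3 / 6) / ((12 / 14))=7 / 12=0.58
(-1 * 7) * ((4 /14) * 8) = -16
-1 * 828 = -828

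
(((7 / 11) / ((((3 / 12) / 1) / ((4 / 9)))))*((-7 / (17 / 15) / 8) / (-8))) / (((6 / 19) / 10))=23275 / 6732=3.46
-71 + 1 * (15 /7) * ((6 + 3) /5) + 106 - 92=-372 /7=-53.14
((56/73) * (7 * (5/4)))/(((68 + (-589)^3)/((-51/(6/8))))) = 33320/14916557273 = 0.00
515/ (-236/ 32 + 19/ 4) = -4120/ 21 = -196.19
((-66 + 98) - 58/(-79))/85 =2586/6715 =0.39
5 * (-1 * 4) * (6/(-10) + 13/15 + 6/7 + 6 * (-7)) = 17168/21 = 817.52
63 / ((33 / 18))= 378 / 11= 34.36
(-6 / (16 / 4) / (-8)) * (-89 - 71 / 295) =-39489 / 2360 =-16.73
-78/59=-1.32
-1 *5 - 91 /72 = -451 /72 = -6.26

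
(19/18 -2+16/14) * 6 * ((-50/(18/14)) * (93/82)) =-19375/369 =-52.51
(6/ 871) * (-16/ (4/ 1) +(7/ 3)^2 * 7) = 614/ 2613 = 0.23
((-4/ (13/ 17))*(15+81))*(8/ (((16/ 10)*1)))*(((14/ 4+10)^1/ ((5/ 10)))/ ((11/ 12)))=-10575360/ 143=-73953.57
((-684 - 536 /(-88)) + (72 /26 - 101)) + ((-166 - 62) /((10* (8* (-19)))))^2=-44393913 /57200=-776.12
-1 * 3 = -3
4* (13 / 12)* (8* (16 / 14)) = 832 / 21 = 39.62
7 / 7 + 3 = 4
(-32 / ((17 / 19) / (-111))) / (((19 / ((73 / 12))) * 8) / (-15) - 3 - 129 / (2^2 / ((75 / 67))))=-6601676160 / 67792243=-97.38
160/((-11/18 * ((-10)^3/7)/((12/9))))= 672/275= 2.44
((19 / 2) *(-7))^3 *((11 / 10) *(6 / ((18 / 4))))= -25879007 / 60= -431316.78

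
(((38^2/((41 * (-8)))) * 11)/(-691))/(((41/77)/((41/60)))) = 305767/3399720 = 0.09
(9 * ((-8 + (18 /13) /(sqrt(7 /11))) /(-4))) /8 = 9 /4 - 81 * sqrt(77) /1456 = 1.76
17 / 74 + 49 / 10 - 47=-7746 / 185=-41.87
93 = 93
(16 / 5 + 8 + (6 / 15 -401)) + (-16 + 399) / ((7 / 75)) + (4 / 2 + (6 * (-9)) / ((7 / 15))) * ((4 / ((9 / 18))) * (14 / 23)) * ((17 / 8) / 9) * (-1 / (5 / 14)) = 29561444 / 7245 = 4080.25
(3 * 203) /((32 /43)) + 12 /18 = 78625 /96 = 819.01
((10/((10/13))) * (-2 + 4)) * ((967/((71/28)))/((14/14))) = 703976/71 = 9915.15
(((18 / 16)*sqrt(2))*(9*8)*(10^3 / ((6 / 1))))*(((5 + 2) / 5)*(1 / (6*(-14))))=-225*sqrt(2)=-318.20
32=32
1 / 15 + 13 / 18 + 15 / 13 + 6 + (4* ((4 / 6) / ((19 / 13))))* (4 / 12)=8.55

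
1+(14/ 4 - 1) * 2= 6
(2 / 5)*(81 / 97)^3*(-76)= -80779032 / 4563365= -17.70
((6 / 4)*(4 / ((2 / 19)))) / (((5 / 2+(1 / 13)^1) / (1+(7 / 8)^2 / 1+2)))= 83.29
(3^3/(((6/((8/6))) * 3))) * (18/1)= 36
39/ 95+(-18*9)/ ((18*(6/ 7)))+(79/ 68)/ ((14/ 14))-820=-5354873/ 6460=-828.93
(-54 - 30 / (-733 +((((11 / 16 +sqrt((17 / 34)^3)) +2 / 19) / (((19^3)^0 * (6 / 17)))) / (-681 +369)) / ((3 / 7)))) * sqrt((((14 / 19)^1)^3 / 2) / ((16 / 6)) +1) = -42253598991003163083 * sqrt(560386) / 565374767165278553849 - 1283143680 * sqrt(280193) / 1566135089100494609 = -55.95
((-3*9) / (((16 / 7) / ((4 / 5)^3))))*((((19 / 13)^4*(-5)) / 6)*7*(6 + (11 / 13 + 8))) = 22184022546 / 9282325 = 2389.92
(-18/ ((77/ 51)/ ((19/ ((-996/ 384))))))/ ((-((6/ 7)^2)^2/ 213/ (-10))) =314640760/ 913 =344622.96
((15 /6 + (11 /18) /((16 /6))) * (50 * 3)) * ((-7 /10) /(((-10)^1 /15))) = 13755 /32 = 429.84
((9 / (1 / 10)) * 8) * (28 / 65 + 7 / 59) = 303408 / 767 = 395.58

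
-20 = -20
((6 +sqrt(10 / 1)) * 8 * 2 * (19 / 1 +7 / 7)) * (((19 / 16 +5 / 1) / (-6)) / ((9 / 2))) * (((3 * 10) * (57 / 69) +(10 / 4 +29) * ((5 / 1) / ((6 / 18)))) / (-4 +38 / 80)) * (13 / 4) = 109037500 * sqrt(10) / 3243 +218075000 / 1081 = 308057.92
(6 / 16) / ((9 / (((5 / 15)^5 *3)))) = 1 / 1944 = 0.00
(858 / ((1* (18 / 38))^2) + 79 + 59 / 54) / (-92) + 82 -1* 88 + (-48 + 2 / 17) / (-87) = -117280141 / 2449224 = -47.88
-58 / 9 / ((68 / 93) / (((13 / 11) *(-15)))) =58435 / 374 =156.24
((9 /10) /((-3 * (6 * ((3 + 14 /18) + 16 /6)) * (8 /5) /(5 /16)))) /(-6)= 15 /59392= 0.00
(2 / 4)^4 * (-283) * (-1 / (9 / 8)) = 283 / 18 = 15.72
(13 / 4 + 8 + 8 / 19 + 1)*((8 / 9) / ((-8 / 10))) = -535 / 38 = -14.08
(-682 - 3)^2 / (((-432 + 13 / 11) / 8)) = -41291800 / 4739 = -8713.19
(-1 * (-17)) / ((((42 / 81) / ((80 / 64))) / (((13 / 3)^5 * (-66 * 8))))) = -694317910 / 21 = -33062757.62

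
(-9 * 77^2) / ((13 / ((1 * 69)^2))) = -254051721 / 13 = -19542440.08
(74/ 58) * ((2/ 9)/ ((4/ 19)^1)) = 703/ 522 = 1.35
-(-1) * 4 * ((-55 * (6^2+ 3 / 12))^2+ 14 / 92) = 1462814431 / 92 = 15900156.86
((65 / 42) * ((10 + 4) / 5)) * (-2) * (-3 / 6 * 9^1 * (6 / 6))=39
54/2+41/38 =1067/38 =28.08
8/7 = 1.14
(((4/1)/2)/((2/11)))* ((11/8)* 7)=847/8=105.88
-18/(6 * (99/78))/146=-13/803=-0.02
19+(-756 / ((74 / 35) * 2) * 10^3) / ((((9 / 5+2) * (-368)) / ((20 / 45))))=1225961 / 16169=75.82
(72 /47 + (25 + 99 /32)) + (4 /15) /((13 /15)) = 585257 /19552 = 29.93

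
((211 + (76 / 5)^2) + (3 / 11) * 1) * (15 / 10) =182454 / 275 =663.47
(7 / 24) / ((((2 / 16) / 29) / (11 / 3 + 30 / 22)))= 33698 / 99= 340.38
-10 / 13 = -0.77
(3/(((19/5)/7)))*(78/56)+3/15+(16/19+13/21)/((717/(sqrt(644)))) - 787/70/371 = 1166*sqrt(161)/286083+7763691/986860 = 7.92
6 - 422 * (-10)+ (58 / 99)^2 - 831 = 3395.34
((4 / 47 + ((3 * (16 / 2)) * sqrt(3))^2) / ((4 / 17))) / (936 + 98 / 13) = 4487405 / 576502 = 7.78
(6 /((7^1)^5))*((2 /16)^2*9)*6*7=81 /38416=0.00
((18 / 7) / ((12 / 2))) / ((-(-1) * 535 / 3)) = 9 / 3745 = 0.00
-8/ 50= -4/ 25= -0.16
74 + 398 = 472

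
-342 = -342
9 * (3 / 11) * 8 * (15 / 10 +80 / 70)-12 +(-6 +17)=3919 / 77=50.90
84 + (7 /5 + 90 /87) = 12533 /145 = 86.43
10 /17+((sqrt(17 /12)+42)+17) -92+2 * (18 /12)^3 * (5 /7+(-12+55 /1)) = sqrt(51) /6+62513 /238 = 263.85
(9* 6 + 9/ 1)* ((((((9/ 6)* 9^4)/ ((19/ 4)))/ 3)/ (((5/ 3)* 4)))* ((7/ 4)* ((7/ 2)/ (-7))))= -8680203/ 1520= -5710.66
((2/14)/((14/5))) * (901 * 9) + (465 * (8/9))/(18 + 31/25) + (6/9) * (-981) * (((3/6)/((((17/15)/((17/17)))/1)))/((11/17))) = -16646885/1555554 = -10.70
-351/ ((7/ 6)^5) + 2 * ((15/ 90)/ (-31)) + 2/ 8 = -1013832049/ 6252204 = -162.16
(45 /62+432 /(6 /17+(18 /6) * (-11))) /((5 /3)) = -430353 /57350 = -7.50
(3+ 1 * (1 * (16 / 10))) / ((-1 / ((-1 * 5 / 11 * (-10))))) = -230 / 11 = -20.91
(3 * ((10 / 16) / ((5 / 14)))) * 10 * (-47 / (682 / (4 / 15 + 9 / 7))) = -7661 / 1364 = -5.62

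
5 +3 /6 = 5.50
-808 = -808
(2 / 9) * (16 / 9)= 32 / 81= 0.40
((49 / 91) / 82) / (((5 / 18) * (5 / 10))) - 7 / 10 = -3479 / 5330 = -0.65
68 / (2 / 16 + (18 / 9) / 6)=1632 / 11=148.36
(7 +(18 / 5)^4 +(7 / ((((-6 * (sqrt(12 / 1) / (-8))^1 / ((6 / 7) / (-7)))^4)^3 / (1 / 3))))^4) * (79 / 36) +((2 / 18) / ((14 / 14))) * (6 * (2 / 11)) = 1220097213594969876589891179000391466005425363872340499132697230220476232956915808677993277033517059 / 3176801043653585413207742971043179157716911935459913101718919708481771635154009633044054584847500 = 384.06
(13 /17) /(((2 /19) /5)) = 36.32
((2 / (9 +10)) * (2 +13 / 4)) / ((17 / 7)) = 147 / 646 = 0.23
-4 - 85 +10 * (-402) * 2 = -8129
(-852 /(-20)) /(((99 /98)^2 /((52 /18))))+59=26402869 /147015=179.59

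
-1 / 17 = -0.06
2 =2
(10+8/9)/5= 98/45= 2.18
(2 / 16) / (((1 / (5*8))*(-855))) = -0.01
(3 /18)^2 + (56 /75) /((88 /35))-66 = -130037 /1980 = -65.68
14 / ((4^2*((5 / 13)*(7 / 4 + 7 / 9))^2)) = 162 / 175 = 0.93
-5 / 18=-0.28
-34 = -34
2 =2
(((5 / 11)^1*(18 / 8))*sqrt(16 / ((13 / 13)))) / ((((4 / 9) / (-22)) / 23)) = -9315 / 2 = -4657.50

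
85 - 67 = 18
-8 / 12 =-2 / 3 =-0.67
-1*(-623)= 623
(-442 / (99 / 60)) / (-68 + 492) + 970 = 1695425 / 1749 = 969.37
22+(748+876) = 1646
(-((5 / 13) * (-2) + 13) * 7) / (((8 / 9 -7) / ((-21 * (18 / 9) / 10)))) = -58.84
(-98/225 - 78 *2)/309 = -35198/69525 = -0.51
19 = 19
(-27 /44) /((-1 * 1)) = 27 /44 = 0.61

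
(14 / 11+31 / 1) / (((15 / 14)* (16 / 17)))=8449 / 264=32.00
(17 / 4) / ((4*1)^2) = 17 / 64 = 0.27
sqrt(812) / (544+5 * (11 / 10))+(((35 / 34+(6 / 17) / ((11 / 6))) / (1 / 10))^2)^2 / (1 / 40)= 4 * sqrt(203) / 1099+1090447620025000 / 1222830961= 891740.33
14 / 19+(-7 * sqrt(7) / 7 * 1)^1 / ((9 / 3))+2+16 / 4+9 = 299 / 19- sqrt(7) / 3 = 14.85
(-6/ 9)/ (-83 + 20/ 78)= 26/ 3227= 0.01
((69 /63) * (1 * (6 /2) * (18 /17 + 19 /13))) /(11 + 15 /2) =25622 /57239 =0.45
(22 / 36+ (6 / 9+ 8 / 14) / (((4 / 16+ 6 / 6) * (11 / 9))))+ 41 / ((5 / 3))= 26.02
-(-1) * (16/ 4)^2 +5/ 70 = 16.07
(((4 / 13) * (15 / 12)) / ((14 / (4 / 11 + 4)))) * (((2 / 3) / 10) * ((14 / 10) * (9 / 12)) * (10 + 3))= 6 / 55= 0.11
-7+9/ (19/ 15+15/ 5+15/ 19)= -7522/ 1441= -5.22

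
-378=-378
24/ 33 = 8/ 11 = 0.73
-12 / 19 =-0.63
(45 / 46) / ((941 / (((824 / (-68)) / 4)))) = -4635 / 1471724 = -0.00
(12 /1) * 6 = 72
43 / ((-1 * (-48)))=43 / 48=0.90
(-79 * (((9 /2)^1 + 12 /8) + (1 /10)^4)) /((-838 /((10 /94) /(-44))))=-4740079 /3465968000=-0.00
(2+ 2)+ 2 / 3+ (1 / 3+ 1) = 6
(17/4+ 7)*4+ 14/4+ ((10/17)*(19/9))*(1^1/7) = 104267/2142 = 48.68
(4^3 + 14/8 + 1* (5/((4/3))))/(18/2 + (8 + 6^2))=139/106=1.31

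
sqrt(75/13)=2.40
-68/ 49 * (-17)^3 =334084/ 49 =6818.04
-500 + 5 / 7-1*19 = -3628 / 7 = -518.29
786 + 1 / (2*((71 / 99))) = 111711 / 142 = 786.70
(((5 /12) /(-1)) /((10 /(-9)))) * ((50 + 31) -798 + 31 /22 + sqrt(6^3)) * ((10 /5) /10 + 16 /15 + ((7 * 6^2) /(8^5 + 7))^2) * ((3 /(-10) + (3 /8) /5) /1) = 64265332900041 /840263600000 -12246458661 * sqrt(6) /19096900000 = 74.91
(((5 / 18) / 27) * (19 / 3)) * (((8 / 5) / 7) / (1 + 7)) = 19 / 10206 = 0.00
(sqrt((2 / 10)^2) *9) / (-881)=-0.00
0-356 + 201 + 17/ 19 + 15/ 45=-8765/ 57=-153.77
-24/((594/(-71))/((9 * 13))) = 3692/11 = 335.64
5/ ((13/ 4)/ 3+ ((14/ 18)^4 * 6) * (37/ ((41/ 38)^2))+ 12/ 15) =367634700/ 5269700857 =0.07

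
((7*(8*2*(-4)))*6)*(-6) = 16128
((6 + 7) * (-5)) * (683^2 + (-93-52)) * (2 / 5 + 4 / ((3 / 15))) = -618372144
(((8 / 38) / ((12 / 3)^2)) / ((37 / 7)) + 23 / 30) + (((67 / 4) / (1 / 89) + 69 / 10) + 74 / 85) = 268770176 / 179265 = 1499.29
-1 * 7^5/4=-16807/4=-4201.75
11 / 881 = 0.01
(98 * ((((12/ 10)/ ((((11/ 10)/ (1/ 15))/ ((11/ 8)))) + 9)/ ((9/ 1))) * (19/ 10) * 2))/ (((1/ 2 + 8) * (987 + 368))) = 169442/ 5182875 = 0.03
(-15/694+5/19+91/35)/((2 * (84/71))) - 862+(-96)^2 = 92544210313/11076240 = 8355.20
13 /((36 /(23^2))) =6877 /36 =191.03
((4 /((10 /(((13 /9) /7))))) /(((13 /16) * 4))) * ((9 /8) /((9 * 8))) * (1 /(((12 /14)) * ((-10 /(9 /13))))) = -1 /31200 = -0.00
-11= -11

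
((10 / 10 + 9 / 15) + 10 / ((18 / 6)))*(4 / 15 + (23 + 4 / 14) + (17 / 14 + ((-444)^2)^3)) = 8503951986273143651 / 225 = 37795342161213971.78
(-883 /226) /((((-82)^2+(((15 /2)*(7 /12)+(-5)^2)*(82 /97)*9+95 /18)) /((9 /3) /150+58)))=-2236261959 /68588381225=-0.03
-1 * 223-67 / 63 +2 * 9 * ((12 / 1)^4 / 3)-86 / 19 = 148652330 / 1197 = 124187.41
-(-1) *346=346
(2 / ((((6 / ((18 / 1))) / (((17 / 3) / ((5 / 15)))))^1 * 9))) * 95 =3230 / 3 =1076.67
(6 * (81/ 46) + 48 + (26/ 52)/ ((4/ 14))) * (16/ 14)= 11098/ 161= 68.93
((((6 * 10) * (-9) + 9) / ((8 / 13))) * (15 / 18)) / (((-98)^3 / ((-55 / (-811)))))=632775 / 12212907392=0.00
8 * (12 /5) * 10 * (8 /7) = 1536 /7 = 219.43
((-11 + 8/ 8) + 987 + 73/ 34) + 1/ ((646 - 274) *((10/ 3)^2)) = 206404251/ 210800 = 979.15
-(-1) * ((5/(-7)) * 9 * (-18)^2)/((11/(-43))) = 626940/77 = 8142.08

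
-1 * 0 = 0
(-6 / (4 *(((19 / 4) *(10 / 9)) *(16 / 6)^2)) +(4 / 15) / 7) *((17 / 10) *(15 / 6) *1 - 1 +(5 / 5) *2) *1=-239 / 24320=-0.01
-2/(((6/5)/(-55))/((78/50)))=143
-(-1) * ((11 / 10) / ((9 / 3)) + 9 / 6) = 28 / 15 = 1.87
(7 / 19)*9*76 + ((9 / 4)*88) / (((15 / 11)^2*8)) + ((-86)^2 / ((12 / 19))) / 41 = 6776413 / 12300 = 550.93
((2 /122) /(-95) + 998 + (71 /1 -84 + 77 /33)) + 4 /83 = 1424746861 /1442955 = 987.38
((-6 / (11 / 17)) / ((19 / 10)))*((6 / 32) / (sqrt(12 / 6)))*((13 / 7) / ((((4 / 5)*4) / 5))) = -248625*sqrt(2) / 187264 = -1.88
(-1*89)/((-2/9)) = 801/2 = 400.50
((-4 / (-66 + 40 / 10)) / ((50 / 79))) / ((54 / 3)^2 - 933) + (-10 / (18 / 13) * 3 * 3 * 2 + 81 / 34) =-2047902211 / 16047150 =-127.62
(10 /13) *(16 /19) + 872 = 215544 /247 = 872.65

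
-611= -611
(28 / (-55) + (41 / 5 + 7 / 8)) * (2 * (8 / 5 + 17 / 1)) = 350517 / 1100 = 318.65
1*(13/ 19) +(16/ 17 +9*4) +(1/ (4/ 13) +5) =59271/ 1292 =45.88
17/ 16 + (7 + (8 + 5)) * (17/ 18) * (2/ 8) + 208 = 30785/ 144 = 213.78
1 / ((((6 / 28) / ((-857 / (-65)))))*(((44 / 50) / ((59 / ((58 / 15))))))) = 8848525 / 8294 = 1066.86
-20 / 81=-0.25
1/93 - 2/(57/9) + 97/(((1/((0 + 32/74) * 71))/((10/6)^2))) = 1622517371/196137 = 8272.37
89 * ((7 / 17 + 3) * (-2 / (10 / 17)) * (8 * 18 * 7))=-5203296 / 5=-1040659.20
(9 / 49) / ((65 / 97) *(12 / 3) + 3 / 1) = 0.03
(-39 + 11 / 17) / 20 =-163 / 85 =-1.92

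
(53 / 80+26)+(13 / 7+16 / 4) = 18211 / 560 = 32.52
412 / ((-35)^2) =412 / 1225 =0.34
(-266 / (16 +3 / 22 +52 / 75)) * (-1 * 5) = 79.03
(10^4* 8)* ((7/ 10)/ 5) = 11200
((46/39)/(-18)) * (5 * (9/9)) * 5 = -575/351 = -1.64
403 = 403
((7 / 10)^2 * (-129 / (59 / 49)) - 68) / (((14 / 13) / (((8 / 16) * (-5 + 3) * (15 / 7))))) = 27726231 / 115640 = 239.76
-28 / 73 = -0.38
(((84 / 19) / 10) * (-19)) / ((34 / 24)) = -504 / 85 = -5.93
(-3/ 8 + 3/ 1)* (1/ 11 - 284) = -65583/ 88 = -745.26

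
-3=-3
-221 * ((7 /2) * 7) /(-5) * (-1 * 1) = -10829 /10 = -1082.90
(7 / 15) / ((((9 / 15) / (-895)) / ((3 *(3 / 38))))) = -6265 / 38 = -164.87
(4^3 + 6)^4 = 24010000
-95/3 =-31.67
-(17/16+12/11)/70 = -0.03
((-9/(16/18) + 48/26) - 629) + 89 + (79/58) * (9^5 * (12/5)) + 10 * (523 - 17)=2978916259/15080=197540.87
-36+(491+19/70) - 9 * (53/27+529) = -907913/210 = -4323.40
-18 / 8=-9 / 4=-2.25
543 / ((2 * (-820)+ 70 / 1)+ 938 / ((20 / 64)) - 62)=2715 / 6848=0.40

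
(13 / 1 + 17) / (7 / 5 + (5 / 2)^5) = 1600 / 5283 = 0.30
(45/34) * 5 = 225/34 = 6.62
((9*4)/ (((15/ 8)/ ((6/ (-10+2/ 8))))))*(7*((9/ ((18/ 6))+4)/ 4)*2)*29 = -545664/ 65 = -8394.83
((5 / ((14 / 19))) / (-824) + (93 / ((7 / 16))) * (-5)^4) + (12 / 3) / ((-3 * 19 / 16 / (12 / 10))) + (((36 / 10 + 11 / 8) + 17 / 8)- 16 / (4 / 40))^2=856100907271 / 5479600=156234.20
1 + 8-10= -1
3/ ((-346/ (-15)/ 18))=405/ 173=2.34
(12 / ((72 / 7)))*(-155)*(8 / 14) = -310 / 3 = -103.33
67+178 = 245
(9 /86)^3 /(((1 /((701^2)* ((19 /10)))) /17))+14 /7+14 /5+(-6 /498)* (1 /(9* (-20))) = 86457220034413 /4751338320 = 18196.39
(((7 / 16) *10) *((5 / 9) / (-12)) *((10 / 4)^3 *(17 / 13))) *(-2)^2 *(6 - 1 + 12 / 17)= -2121875 / 22464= -94.46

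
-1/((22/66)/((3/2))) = -9/2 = -4.50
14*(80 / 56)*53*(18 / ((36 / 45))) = 23850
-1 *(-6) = 6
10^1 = 10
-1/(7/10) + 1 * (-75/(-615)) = -375/287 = -1.31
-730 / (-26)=365 / 13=28.08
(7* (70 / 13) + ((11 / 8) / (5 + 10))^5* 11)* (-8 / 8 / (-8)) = 12192791030293 / 2587852800000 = 4.71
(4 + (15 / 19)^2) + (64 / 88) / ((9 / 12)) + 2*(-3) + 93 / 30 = 320813 / 119130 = 2.69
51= 51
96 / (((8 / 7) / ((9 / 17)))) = 756 / 17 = 44.47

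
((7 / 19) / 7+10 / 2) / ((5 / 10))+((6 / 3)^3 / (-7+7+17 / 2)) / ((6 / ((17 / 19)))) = 584 / 57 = 10.25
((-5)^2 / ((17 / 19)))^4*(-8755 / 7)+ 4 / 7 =-762319208.58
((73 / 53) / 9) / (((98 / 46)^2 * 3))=38617 / 3435831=0.01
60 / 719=0.08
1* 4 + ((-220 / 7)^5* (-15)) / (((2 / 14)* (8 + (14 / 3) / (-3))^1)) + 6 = 34787016696290 / 69629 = 499605289.41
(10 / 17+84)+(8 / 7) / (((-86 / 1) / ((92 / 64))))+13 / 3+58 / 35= 27803611 / 307020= 90.56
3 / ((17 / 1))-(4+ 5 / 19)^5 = -59267906520 / 42093683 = -1408.00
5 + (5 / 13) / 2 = 5.19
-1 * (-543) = 543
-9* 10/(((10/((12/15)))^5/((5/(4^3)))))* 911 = -8199/390625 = -0.02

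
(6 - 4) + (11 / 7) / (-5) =1.69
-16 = -16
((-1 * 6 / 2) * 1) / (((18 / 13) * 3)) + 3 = 41 / 18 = 2.28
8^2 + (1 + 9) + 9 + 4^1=87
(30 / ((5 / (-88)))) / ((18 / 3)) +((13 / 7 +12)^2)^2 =88317993 / 2401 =36783.84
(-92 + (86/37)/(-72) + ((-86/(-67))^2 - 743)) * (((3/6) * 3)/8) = -4983097135/31889856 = -156.26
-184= -184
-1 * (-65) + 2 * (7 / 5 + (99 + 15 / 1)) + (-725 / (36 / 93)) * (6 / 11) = -725.79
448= 448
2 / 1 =2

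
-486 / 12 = -81 / 2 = -40.50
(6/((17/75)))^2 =700.69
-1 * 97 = -97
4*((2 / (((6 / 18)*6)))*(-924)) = -3696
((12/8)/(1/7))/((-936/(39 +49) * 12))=-77/936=-0.08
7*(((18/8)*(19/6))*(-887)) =-353913/8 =-44239.12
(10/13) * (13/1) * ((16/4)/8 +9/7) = 125/7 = 17.86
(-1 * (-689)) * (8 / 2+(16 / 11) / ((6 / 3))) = 35828 / 11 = 3257.09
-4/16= -1/4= -0.25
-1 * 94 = -94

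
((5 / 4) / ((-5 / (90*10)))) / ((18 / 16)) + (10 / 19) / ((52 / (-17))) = -98885 / 494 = -200.17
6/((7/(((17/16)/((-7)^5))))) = -51/941192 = -0.00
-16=-16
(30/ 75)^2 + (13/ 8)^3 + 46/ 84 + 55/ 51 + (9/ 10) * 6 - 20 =-12982133/ 1523200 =-8.52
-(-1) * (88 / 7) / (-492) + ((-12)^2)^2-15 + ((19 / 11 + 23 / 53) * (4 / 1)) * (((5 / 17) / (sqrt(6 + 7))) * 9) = 226800 * sqrt(13) / 128843 + 17840759 / 861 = 20727.32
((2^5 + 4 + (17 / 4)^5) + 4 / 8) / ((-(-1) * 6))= 1457233 / 6144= 237.18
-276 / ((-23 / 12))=144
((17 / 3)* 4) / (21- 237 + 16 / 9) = -51 / 482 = -0.11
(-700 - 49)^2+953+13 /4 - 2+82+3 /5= 11240757 /20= 562037.85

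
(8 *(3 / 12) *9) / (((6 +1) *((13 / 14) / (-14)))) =-504 / 13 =-38.77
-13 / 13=-1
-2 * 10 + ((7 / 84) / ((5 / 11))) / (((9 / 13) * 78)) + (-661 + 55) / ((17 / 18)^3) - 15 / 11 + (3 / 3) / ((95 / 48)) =-2462595612061 / 3326887080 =-740.21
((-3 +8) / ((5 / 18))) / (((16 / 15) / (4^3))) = 1080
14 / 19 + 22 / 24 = 377 / 228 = 1.65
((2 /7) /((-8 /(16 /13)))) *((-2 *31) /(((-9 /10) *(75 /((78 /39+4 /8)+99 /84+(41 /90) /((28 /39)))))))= -0.17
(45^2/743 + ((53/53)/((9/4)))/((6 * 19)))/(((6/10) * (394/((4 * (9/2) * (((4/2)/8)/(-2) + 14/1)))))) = 192457535/66745176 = 2.88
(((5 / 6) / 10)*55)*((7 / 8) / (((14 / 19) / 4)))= 1045 / 48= 21.77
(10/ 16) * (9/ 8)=45/ 64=0.70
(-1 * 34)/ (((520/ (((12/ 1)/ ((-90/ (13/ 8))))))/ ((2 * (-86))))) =-731/ 300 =-2.44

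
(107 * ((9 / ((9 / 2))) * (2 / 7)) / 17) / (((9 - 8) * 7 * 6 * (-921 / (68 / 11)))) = -856 / 1489257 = -0.00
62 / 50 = 1.24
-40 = -40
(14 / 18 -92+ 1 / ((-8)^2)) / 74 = -52535 / 42624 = -1.23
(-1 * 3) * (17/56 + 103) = -17355/56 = -309.91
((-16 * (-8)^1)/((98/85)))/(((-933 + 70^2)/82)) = 446080/194383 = 2.29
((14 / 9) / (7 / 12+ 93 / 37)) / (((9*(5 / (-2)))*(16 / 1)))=-259 / 185625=-0.00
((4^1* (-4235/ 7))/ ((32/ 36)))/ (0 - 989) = 2.75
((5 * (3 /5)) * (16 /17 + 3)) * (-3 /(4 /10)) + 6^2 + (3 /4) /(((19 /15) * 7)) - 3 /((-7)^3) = -23302533 /443156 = -52.58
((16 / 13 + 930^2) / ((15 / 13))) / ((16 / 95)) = 53407651 / 12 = 4450637.58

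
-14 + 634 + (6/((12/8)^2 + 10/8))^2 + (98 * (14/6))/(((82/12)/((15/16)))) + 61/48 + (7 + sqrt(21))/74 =sqrt(21)/74 + 2339442029/3567984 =655.74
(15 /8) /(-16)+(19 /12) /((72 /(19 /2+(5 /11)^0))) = 0.11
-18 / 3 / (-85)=6 / 85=0.07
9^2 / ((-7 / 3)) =-243 / 7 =-34.71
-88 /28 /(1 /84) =-264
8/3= 2.67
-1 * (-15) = 15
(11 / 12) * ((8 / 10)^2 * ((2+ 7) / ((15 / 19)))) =836 / 125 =6.69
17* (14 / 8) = 119 / 4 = 29.75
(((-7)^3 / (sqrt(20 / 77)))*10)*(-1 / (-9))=-343*sqrt(385) / 9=-747.79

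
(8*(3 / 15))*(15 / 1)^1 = 24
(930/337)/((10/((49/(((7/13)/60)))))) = 507780/337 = 1506.77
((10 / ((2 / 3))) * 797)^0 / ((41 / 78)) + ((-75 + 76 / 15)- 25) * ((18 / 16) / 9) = -6128 / 615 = -9.96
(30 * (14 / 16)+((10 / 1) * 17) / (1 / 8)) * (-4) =-5545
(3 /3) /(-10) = -1 /10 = -0.10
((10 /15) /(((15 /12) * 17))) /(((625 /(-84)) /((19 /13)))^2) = 6792576 /5611328125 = 0.00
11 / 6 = 1.83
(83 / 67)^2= 6889 / 4489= 1.53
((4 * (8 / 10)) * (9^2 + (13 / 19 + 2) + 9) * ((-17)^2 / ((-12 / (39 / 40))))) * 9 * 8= -238178772 / 475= -501428.99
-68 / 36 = -17 / 9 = -1.89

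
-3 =-3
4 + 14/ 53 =4.26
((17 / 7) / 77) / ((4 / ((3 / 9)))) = 17 / 6468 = 0.00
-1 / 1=-1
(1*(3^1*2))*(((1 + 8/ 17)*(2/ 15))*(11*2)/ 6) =220/ 51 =4.31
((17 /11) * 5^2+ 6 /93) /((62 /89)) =1174533 /21142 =55.55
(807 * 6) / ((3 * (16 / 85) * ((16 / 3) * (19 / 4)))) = 205785 / 608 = 338.46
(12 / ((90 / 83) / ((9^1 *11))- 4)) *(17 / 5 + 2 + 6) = -104082 / 3035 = -34.29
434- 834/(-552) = 40067/92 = 435.51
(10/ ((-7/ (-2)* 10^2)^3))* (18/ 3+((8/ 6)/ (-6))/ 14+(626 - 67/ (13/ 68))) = 0.00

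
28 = 28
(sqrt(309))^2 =309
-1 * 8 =-8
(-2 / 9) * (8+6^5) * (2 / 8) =-3892 / 9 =-432.44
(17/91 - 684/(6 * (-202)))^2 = 47665216/84474481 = 0.56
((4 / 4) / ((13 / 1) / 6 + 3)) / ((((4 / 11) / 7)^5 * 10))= 8120352471 / 158720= 51161.49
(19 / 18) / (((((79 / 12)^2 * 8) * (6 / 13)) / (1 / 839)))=0.00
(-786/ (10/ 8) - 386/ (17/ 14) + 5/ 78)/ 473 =-6276079/ 3135990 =-2.00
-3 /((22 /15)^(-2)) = -6.45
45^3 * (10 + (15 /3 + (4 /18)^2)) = 1371375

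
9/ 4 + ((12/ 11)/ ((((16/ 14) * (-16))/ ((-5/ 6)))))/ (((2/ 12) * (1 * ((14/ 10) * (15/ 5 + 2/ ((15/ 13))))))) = 57357/ 24992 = 2.30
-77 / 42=-11 / 6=-1.83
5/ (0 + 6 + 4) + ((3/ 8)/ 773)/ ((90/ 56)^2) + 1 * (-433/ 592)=-71425159/ 308890800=-0.23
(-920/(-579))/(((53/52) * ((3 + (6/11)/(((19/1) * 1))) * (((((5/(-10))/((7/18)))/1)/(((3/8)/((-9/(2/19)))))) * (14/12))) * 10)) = 26312/174823839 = 0.00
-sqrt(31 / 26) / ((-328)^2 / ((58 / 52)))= -29*sqrt(806) / 72726784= -0.00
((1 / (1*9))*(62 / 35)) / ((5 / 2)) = 124 / 1575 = 0.08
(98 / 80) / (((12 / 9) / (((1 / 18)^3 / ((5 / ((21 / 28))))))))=49 / 2073600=0.00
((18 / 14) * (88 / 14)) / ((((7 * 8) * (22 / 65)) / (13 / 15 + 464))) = 271947 / 1372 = 198.21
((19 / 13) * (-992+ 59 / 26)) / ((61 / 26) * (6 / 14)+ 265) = -3422489 / 629369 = -5.44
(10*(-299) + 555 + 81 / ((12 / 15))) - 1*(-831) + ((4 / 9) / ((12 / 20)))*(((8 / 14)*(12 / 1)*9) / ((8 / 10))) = -40477 / 28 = -1445.61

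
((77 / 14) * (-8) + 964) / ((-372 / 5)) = -1150 / 93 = -12.37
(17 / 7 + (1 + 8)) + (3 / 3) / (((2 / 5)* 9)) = 1475 / 126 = 11.71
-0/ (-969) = 0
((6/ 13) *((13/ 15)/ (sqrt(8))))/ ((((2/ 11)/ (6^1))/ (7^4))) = 79233 *sqrt(2)/ 10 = 11205.24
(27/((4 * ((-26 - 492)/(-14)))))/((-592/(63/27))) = -63/87616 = -0.00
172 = 172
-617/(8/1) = -617/8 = -77.12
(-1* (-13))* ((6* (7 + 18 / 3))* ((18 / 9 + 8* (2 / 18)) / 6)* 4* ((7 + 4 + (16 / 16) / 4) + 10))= 373490 / 9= 41498.89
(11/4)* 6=33/2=16.50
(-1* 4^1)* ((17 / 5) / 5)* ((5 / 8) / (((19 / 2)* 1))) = -17 / 95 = -0.18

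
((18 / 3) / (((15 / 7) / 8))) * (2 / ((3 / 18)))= 1344 / 5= 268.80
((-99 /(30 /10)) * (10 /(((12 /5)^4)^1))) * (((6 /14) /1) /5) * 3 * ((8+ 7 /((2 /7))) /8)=-446875 /43008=-10.39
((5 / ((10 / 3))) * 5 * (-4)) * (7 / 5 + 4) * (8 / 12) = -108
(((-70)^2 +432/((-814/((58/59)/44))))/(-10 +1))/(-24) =161787196/7131861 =22.69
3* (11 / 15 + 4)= 71 / 5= 14.20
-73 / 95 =-0.77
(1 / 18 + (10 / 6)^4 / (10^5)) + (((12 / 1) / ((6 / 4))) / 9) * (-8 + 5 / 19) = -1679741 / 246240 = -6.82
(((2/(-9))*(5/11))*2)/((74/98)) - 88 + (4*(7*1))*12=907444/3663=247.73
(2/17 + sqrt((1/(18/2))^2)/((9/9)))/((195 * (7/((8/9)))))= 8/53703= 0.00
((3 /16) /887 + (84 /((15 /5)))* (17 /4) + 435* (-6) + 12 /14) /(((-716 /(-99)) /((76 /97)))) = -465323155011 /1724909872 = -269.77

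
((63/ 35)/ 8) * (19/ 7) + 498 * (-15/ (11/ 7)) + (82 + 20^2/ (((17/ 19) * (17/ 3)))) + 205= -3905074751/ 890120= -4387.13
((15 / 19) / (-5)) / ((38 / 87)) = -261 / 722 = -0.36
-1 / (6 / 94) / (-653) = 0.02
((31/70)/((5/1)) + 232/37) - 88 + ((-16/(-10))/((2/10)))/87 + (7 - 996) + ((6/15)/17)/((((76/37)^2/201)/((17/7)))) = -1737229027829/1626882600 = -1067.83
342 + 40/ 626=107066/ 313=342.06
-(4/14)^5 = -32/16807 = -0.00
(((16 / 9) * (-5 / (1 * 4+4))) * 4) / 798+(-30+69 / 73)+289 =68141356 / 262143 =259.94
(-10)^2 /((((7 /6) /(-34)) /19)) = -387600 /7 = -55371.43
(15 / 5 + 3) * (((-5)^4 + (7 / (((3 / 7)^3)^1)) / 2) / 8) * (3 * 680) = 3072835 / 3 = 1024278.33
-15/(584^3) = -15/199176704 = -0.00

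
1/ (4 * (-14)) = -1/ 56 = -0.02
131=131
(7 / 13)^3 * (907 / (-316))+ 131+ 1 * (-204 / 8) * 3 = 37525633 / 694252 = 54.05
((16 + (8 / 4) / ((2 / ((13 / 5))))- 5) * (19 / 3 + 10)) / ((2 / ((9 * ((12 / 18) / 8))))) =833 / 10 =83.30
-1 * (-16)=16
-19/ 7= -2.71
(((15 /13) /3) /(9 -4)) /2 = 1 /26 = 0.04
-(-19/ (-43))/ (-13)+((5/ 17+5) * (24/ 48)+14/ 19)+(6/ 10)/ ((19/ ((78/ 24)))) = 12713097/ 3611140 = 3.52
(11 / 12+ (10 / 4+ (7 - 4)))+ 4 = 125 / 12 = 10.42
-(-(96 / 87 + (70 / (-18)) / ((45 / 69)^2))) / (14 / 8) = -377708 / 82215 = -4.59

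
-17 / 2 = -8.50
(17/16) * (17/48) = 289/768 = 0.38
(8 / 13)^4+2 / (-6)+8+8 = 1354655 / 85683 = 15.81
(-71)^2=5041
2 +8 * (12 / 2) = 50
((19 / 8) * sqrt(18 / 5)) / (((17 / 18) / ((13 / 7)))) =6669 * sqrt(10) / 2380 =8.86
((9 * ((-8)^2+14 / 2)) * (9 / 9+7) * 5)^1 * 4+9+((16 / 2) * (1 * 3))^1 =102273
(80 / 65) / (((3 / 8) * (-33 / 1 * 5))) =-128 / 6435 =-0.02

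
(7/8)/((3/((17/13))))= 119/312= 0.38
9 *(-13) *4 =-468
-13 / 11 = -1.18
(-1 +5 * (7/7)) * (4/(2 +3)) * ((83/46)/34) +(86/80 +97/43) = 2354247/672520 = 3.50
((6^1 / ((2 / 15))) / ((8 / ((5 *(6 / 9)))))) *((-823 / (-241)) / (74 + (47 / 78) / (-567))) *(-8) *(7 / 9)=-4246433100 / 788715157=-5.38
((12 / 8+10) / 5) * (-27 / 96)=-0.65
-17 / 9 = -1.89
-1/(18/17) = -17/18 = -0.94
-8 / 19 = -0.42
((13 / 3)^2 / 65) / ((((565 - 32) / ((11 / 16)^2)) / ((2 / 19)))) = 121 / 4487040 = 0.00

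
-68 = -68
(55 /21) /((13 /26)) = 110 /21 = 5.24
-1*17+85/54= -833/54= -15.43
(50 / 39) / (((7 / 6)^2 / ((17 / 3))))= 3400 / 637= 5.34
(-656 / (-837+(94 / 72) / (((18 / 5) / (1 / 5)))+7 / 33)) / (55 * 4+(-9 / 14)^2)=916489728 / 257655386507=0.00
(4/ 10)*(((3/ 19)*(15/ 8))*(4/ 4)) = 0.12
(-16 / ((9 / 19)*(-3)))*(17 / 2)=2584 / 27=95.70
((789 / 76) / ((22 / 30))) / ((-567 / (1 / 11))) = -1315 / 579348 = -0.00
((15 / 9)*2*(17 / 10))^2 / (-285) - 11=-28504 / 2565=-11.11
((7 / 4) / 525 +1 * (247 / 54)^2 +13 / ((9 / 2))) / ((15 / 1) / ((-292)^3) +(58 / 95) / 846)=9649543182148928 / 292172174685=33026.91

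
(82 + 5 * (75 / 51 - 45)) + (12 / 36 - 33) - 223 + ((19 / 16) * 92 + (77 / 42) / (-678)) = -9753293 / 34578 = -282.07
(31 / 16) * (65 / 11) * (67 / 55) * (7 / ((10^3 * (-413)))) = -27001 / 114224000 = -0.00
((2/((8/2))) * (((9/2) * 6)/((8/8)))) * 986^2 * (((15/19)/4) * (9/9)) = 98434845/38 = 2590390.66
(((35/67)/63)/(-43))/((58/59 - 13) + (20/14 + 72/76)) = 39235/1961606637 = 0.00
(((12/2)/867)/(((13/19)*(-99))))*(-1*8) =304/371943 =0.00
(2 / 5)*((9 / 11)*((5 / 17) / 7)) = 18 / 1309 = 0.01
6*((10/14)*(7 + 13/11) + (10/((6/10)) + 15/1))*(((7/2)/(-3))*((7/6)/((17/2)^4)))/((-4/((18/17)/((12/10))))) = 606550/46855281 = 0.01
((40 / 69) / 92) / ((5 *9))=0.00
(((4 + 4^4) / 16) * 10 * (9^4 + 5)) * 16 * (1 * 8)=136572800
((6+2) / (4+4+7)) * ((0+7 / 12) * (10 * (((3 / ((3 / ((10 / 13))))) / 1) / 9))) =280 / 1053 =0.27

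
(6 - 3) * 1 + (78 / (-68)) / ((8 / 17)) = 9 / 16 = 0.56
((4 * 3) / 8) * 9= 27 / 2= 13.50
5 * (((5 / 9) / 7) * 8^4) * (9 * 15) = 1536000 / 7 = 219428.57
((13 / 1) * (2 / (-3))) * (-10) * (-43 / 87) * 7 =-78260 / 261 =-299.85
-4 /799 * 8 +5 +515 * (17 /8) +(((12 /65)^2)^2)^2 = 2239100852045407453957 /2036777643996875000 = 1099.33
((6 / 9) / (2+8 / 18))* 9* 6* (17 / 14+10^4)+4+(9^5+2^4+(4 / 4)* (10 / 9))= 143007980 / 693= 206360.72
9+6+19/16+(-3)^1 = 211/16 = 13.19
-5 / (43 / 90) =-450 / 43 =-10.47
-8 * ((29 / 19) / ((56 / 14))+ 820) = -124698 / 19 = -6563.05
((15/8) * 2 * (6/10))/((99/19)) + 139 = 6135/44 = 139.43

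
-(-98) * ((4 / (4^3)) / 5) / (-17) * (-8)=49 / 85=0.58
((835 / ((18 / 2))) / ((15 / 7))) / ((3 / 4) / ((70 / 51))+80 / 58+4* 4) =9492280 / 3930039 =2.42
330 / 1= 330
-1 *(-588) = 588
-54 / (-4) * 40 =540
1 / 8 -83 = -663 / 8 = -82.88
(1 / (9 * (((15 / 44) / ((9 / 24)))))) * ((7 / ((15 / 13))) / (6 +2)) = 1001 / 10800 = 0.09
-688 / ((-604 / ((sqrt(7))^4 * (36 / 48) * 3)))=18963 / 151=125.58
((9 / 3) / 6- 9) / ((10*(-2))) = 0.42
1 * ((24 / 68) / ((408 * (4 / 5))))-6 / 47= -27509 / 217328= -0.13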